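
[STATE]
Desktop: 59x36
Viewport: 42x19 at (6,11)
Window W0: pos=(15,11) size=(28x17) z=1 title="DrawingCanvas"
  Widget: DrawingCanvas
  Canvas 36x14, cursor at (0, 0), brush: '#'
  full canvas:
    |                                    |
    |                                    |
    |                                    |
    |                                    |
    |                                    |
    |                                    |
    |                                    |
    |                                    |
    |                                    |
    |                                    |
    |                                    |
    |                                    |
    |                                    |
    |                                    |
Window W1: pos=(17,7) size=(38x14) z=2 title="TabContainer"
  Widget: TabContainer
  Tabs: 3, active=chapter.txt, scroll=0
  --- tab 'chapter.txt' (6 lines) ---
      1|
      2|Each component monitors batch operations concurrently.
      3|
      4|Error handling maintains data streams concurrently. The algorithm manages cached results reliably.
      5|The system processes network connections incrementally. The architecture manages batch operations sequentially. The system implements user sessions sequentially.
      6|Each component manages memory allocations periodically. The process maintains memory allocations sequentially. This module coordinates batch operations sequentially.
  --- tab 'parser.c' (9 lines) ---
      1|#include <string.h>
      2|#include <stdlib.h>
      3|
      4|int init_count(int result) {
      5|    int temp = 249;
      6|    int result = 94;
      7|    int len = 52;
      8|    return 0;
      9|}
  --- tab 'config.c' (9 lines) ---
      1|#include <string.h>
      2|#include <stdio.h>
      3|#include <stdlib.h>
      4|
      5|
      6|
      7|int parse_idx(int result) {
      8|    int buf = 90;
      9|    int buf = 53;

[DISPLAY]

         ┏━┃──────────────────────────────
         ┃ ┃                              
         ┠─┃Each component monitors batch 
         ┃+┃                              
         ┃ ┃Error handling maintains data 
         ┃ ┃The system processes network c
         ┃ ┃Each component manages memory 
         ┃ ┃                              
         ┃ ┃                              
         ┃ ┗━━━━━━━━━━━━━━━━━━━━━━━━━━━━━━
         ┃                          ┃     
         ┃                          ┃     
         ┃                          ┃     
         ┃                          ┃     
         ┃                          ┃     
         ┃                          ┃     
         ┗━━━━━━━━━━━━━━━━━━━━━━━━━━┛     
                                          
                                          


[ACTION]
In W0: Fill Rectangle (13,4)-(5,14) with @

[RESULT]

         ┏━┃──────────────────────────────
         ┃ ┃                              
         ┠─┃Each component monitors batch 
         ┃+┃                              
         ┃ ┃Error handling maintains data 
         ┃ ┃The system processes network c
         ┃ ┃Each component manages memory 
         ┃ ┃                              
         ┃ ┃                              
         ┃ ┗━━━━━━━━━━━━━━━━━━━━━━━━━━━━━━
         ┃    @@@@@@@@@@@           ┃     
         ┃    @@@@@@@@@@@           ┃     
         ┃    @@@@@@@@@@@           ┃     
         ┃    @@@@@@@@@@@           ┃     
         ┃    @@@@@@@@@@@           ┃     
         ┃    @@@@@@@@@@@           ┃     
         ┗━━━━━━━━━━━━━━━━━━━━━━━━━━┛     
                                          
                                          


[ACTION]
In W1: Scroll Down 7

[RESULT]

         ┏━┃──────────────────────────────
         ┃ ┃Each component manages memory 
         ┠─┃                              
         ┃+┃                              
         ┃ ┃                              
         ┃ ┃                              
         ┃ ┃                              
         ┃ ┃                              
         ┃ ┃                              
         ┃ ┗━━━━━━━━━━━━━━━━━━━━━━━━━━━━━━
         ┃    @@@@@@@@@@@           ┃     
         ┃    @@@@@@@@@@@           ┃     
         ┃    @@@@@@@@@@@           ┃     
         ┃    @@@@@@@@@@@           ┃     
         ┃    @@@@@@@@@@@           ┃     
         ┃    @@@@@@@@@@@           ┃     
         ┗━━━━━━━━━━━━━━━━━━━━━━━━━━┛     
                                          
                                          


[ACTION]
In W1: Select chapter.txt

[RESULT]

         ┏━┃──────────────────────────────
         ┃ ┃                              
         ┠─┃Each component monitors batch 
         ┃+┃                              
         ┃ ┃Error handling maintains data 
         ┃ ┃The system processes network c
         ┃ ┃Each component manages memory 
         ┃ ┃                              
         ┃ ┃                              
         ┃ ┗━━━━━━━━━━━━━━━━━━━━━━━━━━━━━━
         ┃    @@@@@@@@@@@           ┃     
         ┃    @@@@@@@@@@@           ┃     
         ┃    @@@@@@@@@@@           ┃     
         ┃    @@@@@@@@@@@           ┃     
         ┃    @@@@@@@@@@@           ┃     
         ┃    @@@@@@@@@@@           ┃     
         ┗━━━━━━━━━━━━━━━━━━━━━━━━━━┛     
                                          
                                          


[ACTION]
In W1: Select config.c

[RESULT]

         ┏━┃──────────────────────────────
         ┃ ┃#include <string.h>           
         ┠─┃#include <stdio.h>            
         ┃+┃#include <stdlib.h>           
         ┃ ┃                              
         ┃ ┃                              
         ┃ ┃                              
         ┃ ┃int parse_idx(int result) {   
         ┃ ┃    int buf = 90;             
         ┃ ┗━━━━━━━━━━━━━━━━━━━━━━━━━━━━━━
         ┃    @@@@@@@@@@@           ┃     
         ┃    @@@@@@@@@@@           ┃     
         ┃    @@@@@@@@@@@           ┃     
         ┃    @@@@@@@@@@@           ┃     
         ┃    @@@@@@@@@@@           ┃     
         ┃    @@@@@@@@@@@           ┃     
         ┗━━━━━━━━━━━━━━━━━━━━━━━━━━┛     
                                          
                                          


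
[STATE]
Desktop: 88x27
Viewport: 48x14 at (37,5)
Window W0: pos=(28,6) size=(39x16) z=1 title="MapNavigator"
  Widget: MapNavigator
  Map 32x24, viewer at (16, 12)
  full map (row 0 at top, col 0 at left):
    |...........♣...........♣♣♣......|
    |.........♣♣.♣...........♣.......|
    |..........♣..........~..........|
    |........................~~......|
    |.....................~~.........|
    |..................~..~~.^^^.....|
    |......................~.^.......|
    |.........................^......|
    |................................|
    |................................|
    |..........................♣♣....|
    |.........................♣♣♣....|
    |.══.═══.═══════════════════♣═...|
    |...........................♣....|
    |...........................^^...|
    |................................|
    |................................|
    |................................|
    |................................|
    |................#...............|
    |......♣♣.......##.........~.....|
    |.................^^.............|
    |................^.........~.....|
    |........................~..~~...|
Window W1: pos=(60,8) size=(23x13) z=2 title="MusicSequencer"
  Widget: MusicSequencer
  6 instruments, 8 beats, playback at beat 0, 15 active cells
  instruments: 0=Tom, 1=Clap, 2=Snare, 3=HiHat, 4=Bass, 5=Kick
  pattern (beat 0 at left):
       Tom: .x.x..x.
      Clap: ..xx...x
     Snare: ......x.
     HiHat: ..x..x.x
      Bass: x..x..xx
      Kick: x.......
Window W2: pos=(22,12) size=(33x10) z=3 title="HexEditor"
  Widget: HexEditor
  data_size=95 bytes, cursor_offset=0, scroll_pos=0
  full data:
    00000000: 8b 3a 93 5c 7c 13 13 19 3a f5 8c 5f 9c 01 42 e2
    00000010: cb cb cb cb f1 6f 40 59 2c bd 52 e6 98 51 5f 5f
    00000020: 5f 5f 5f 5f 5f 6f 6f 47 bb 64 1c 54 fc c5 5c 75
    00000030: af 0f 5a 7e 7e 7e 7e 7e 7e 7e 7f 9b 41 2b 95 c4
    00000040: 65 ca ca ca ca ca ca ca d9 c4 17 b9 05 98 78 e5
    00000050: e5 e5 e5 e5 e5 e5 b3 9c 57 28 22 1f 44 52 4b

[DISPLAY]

                                                
━━━━━━━━━━━━━━━━━━━━━━━━━━━━━┓                  
gator                        ┃                  
───────────────────────┏━━━━━━━━━━━━━━━━━━━━━┓  
................~.^....┃ MusicSequencer      ┃  
...................^...┠─────────────────────┨  
.......................┃      ▼1234567       ┃  
━━━━━━━━━━━━━━━━━┓.....┃   Tom·█·█··█·       ┃  
                 ┃..♣♣.┃  Clap··██···█       ┃  
─────────────────┨.♣♣♣.┃ Snare······█·       ┃  
a 93 5c 7c 13 13 ┃═══♣═┃ HiHat··█··█·█       ┃  
b cb cb f1 6f 40 ┃...♣.┃  Bass█··█··██       ┃  
f 5f 5f 5f 6f 6f ┃...^^┃  Kick█·······       ┃  
f 5a 7e 7e 7e 7e ┃.....┃                     ┃  


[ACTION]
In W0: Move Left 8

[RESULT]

                                                
━━━━━━━━━━━━━━━━━━━━━━━━━━━━━┓                  
gator                        ┃                  
───────────────────────┏━━━━━━━━━━━━━━━━━━━━━┓  
  .....................┃ MusicSequencer      ┃  
  .....................┠─────────────────────┨  
  .....................┃      ▼1234567       ┃  
━━━━━━━━━━━━━━━━━┓.....┃   Tom·█·█··█·       ┃  
                 ┃.....┃  Clap··██···█       ┃  
─────────────────┨.....┃ Snare······█·       ┃  
a 93 5c 7c 13 13 ┃═════┃ HiHat··█··█·█       ┃  
b cb cb f1 6f 40 ┃.....┃  Bass█··█··██       ┃  
f 5f 5f 5f 6f 6f ┃.....┃  Kick█·······       ┃  
f 5a 7e 7e 7e 7e ┃.....┃                     ┃  


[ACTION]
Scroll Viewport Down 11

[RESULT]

                 ┃.....┃  Clap··██···█       ┃  
─────────────────┨.....┃ Snare······█·       ┃  
a 93 5c 7c 13 13 ┃═════┃ HiHat··█··█·█       ┃  
b cb cb f1 6f 40 ┃.....┃  Bass█··█··██       ┃  
f 5f 5f 5f 6f 6f ┃.....┃  Kick█·······       ┃  
f 5a 7e 7e 7e 7e ┃.....┃                     ┃  
a ca ca ca ca ca ┃.....┃                     ┃  
5 e5 e5 e5 e5 b3 ┃.....┗━━━━━━━━━━━━━━━━━━━━━┛  
━━━━━━━━━━━━━━━━━┛━━━━━━━━━━━┛                  
                                                
                                                
                                                
                                                
                                                


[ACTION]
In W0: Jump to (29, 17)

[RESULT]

                 ┃     ┃  Clap··██···█       ┃  
─────────────────┨     ┃ Snare······█·       ┃  
a 93 5c 7c 13 13 ┃     ┃ HiHat··█··█·█       ┃  
b cb cb f1 6f 40 ┃     ┃  Bass█··█··██       ┃  
f 5f 5f 5f 6f 6f ┃     ┃  Kick█·······       ┃  
f 5a 7e 7e 7e 7e ┃     ┃                     ┃  
a ca ca ca ca ca ┃     ┃                     ┃  
5 e5 e5 e5 e5 b3 ┃     ┗━━━━━━━━━━━━━━━━━━━━━┛  
━━━━━━━━━━━━━━━━━┛━━━━━━━━━━━┛                  
                                                
                                                
                                                
                                                
                                                


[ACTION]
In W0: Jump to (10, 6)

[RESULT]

                 ┃...~~┃  Clap··██···█       ┃  
─────────────────┨~..~~┃ Snare······█·       ┃  
a 93 5c 7c 13 13 ┃....~┃ HiHat··█··█·█       ┃  
b cb cb f1 6f 40 ┃.....┃  Bass█··█··██       ┃  
f 5f 5f 5f 6f 6f ┃.....┃  Kick█·······       ┃  
f 5a 7e 7e 7e 7e ┃.....┃                     ┃  
a ca ca ca ca ca ┃.....┃                     ┃  
5 e5 e5 e5 e5 b3 ┃.....┗━━━━━━━━━━━━━━━━━━━━━┛  
━━━━━━━━━━━━━━━━━┛━━━━━━━━━━━┛                  
                                                
                                                
                                                
                                                
                                                


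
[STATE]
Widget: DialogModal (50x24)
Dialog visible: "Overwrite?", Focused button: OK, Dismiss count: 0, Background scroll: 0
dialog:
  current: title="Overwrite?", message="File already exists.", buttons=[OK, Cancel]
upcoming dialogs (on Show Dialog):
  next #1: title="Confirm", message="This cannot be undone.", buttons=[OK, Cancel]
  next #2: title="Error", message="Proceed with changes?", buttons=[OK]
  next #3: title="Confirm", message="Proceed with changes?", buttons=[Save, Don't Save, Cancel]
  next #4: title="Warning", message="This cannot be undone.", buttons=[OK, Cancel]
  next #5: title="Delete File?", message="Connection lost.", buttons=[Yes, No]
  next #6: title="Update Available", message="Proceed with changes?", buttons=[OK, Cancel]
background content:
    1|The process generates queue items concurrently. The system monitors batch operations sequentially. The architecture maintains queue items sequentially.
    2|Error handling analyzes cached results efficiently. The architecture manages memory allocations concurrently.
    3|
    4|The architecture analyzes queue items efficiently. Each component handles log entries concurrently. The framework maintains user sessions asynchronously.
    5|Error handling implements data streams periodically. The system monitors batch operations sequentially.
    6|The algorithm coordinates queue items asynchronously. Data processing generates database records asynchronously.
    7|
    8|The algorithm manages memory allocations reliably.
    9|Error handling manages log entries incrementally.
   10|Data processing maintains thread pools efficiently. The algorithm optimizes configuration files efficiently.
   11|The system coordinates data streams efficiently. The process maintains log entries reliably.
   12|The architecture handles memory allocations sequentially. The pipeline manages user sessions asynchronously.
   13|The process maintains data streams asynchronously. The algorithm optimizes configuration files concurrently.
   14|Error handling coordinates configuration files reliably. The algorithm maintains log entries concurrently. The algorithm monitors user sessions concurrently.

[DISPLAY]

The process generates queue items concurrently. Th
Error handling analyzes cached results efficiently
                                                  
The architecture analyzes queue items efficiently.
Error handling implements data streams periodicall
The algorithm coordinates queue items asynchronous
                                                  
The algorithm manages memory allocations reliably.
Error handling manages log entries incrementally. 
Data processi┌──────────────────────┐s efficiently
The system co│      Overwrite?      │fficiently. T
The architect│ File already exists. │ations sequen
The process m│    [OK]  Cancel      │ynchronously.
Error handlin└──────────────────────┘ion files rel
                                                  
                                                  
                                                  
                                                  
                                                  
                                                  
                                                  
                                                  
                                                  
                                                  


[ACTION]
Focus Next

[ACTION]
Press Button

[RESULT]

The process generates queue items concurrently. Th
Error handling analyzes cached results efficiently
                                                  
The architecture analyzes queue items efficiently.
Error handling implements data streams periodicall
The algorithm coordinates queue items asynchronous
                                                  
The algorithm manages memory allocations reliably.
Error handling manages log entries incrementally. 
Data processing maintains thread pools efficiently
The system coordinates data streams efficiently. T
The architecture handles memory allocations sequen
The process maintains data streams asynchronously.
Error handling coordinates configuration files rel
                                                  
                                                  
                                                  
                                                  
                                                  
                                                  
                                                  
                                                  
                                                  
                                                  


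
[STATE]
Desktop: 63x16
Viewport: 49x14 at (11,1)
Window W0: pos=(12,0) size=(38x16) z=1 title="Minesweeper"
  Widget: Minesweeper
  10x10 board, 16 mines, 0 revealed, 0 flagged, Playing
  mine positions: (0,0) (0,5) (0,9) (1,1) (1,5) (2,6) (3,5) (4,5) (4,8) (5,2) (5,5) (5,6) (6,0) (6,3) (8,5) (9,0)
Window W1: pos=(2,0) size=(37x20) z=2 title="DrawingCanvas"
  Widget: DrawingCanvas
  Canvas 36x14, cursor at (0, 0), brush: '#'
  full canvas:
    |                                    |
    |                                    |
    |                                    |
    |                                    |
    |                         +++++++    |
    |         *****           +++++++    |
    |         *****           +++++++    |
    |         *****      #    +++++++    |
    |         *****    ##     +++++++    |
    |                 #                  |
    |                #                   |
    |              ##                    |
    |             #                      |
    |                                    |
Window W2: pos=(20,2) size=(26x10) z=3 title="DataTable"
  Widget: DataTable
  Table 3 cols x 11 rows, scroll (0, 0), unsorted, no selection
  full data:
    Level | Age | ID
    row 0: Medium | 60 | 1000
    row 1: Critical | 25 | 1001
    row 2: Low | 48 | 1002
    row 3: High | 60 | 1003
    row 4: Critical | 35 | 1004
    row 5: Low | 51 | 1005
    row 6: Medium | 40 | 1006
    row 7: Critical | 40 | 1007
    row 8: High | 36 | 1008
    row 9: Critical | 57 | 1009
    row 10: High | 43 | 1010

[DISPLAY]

Canvas                     ┃          ┃          
─────────┏━━━━━━━━━━━━━━━━━━━━━━━━┓───┨          
         ┃ DataTable              ┃   ┃          
         ┠────────────────────────┨   ┃          
         ┃Level   │Age│ID         ┃   ┃          
         ┃────────┼───┼────       ┃   ┃          
         ┃Medium  │60 │1000       ┃   ┃          
 *****   ┃Critical│25 │1001       ┃   ┃          
 *****   ┃Low     │48 │1002       ┃   ┃          
 *****   ┃High    │60 │1003       ┃   ┃          
 *****   ┗━━━━━━━━━━━━━━━━━━━━━━━━┛   ┃          
         #                 ┃          ┃          
        #                  ┃          ┃          
      ##                   ┃          ┃          


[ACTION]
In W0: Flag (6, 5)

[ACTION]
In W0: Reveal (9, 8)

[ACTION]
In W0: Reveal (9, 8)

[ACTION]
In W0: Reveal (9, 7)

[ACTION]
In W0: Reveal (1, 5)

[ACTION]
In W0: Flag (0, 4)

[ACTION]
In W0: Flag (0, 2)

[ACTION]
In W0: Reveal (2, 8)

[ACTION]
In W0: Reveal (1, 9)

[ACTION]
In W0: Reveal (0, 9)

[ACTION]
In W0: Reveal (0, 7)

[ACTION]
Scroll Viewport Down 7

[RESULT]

─────────┏━━━━━━━━━━━━━━━━━━━━━━━━┓───┨          
         ┃ DataTable              ┃   ┃          
         ┠────────────────────────┨   ┃          
         ┃Level   │Age│ID         ┃   ┃          
         ┃────────┼───┼────       ┃   ┃          
         ┃Medium  │60 │1000       ┃   ┃          
 *****   ┃Critical│25 │1001       ┃   ┃          
 *****   ┃Low     │48 │1002       ┃   ┃          
 *****   ┃High    │60 │1003       ┃   ┃          
 *****   ┗━━━━━━━━━━━━━━━━━━━━━━━━┛   ┃          
         #                 ┃          ┃          
        #                  ┃          ┃          
      ##                   ┃          ┃          
     #                     ┃━━━━━━━━━━┛          


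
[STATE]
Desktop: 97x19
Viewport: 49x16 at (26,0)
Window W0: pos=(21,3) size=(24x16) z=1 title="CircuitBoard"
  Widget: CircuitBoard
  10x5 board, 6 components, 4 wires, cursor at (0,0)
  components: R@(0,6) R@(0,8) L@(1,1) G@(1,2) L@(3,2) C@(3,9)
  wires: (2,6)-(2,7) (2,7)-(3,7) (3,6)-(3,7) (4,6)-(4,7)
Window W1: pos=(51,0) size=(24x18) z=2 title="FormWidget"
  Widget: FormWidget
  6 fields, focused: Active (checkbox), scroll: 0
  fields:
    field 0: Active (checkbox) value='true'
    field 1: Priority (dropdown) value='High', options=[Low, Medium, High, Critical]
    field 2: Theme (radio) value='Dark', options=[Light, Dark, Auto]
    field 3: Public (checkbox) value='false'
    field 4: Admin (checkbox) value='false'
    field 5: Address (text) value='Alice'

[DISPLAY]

                         ┏━━━━━━━━━━━━━━━━━━━━━━┓
                         ┃ FormWidget           ┃
                         ┠──────────────────────┨
━━━━━━━━━━━━━━━━━━┓      ┃> Active:     [x]     ┃
cuitBoard         ┃      ┃  Priority:   [High ▼]┃
──────────────────┨      ┃  Theme:      ( ) Ligh┃
 1 2 3 4 5 6 7 8 9┃      ┃  Public:     [ ]     ┃
.]                ┃      ┃  Admin:      [ ]     ┃
                  ┃      ┃  Address:    [Alice ]┃
    L   G         ┃      ┃                      ┃
                  ┃      ┃                      ┃
                  ┃      ┃                      ┃
                  ┃      ┃                      ┃
        L         ┃      ┃                      ┃
                  ┃      ┃                      ┃
                  ┃      ┃                      ┃


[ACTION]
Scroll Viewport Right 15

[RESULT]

          ┏━━━━━━━━━━━━━━━━━━━━━━┓               
          ┃ FormWidget           ┃               
          ┠──────────────────────┨               
━━━┓      ┃> Active:     [x]     ┃               
   ┃      ┃  Priority:   [High ▼]┃               
───┨      ┃  Theme:      ( ) Ligh┃               
8 9┃      ┃  Public:     [ ]     ┃               
   ┃      ┃  Admin:      [ ]     ┃               
   ┃      ┃  Address:    [Alice ]┃               
   ┃      ┃                      ┃               
   ┃      ┃                      ┃               
   ┃      ┃                      ┃               
   ┃      ┃                      ┃               
   ┃      ┃                      ┃               
   ┃      ┃                      ┃               
   ┃      ┃                      ┃               


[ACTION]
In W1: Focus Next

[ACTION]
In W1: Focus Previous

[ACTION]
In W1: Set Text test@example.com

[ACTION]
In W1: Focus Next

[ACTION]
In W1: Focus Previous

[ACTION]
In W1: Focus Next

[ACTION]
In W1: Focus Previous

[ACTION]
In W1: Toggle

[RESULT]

          ┏━━━━━━━━━━━━━━━━━━━━━━┓               
          ┃ FormWidget           ┃               
          ┠──────────────────────┨               
━━━┓      ┃> Active:     [ ]     ┃               
   ┃      ┃  Priority:   [High ▼]┃               
───┨      ┃  Theme:      ( ) Ligh┃               
8 9┃      ┃  Public:     [ ]     ┃               
   ┃      ┃  Admin:      [ ]     ┃               
   ┃      ┃  Address:    [Alice ]┃               
   ┃      ┃                      ┃               
   ┃      ┃                      ┃               
   ┃      ┃                      ┃               
   ┃      ┃                      ┃               
   ┃      ┃                      ┃               
   ┃      ┃                      ┃               
   ┃      ┃                      ┃               


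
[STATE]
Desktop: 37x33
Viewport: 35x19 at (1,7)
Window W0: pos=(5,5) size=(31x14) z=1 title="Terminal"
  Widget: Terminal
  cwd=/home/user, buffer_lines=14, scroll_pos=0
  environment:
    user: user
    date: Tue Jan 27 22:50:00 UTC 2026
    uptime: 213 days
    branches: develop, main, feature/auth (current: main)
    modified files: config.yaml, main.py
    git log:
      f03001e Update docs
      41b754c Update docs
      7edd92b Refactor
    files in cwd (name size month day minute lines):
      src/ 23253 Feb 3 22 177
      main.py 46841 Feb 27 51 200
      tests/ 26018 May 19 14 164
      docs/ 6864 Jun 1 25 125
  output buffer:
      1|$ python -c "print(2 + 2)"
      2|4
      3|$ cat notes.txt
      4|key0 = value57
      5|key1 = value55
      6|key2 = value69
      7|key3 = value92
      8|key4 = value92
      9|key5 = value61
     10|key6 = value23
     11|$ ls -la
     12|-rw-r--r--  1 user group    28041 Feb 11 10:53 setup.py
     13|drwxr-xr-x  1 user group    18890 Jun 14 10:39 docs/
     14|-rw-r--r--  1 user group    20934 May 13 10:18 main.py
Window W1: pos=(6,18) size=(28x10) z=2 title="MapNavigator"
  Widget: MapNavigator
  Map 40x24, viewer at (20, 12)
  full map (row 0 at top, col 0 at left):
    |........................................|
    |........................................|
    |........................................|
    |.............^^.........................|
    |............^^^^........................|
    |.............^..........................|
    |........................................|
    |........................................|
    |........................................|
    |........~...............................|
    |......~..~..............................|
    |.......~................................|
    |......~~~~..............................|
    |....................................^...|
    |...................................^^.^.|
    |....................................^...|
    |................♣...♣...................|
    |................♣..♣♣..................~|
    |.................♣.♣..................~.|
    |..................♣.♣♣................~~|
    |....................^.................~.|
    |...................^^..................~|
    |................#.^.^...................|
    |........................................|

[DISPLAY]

    ┠─────────────────────────────┨
    ┃$ python -c "print(2 + 2)"   ┃
    ┃4                            ┃
    ┃$ cat notes.txt              ┃
    ┃key0 = value57               ┃
    ┃key1 = value55               ┃
    ┃key2 = value69               ┃
    ┃key3 = value92               ┃
    ┃key4 = value92               ┃
    ┃key5 = value61               ┃
    ┃key6 = value23               ┃
    ┗┏━━━━━━━━━━━━━━━━━━━━━━━━━━┓━┛
     ┃ MapNavigator             ┃  
     ┠──────────────────────────┨  
     ┃.~........................┃  
     ┃..~.......................┃  
     ┃~.........................┃  
     ┃~~~..........@............┃  
     ┃..........................┃  


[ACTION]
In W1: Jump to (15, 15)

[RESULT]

    ┠─────────────────────────────┨
    ┃$ python -c "print(2 + 2)"   ┃
    ┃4                            ┃
    ┃$ cat notes.txt              ┃
    ┃key0 = value57               ┃
    ┃key1 = value55               ┃
    ┃key2 = value69               ┃
    ┃key3 = value92               ┃
    ┃key4 = value92               ┃
    ┃key5 = value61               ┃
    ┃key6 = value23               ┃
    ┗┏━━━━━━━━━━━━━━━━━━━━━━━━━━┓━┛
     ┃ MapNavigator             ┃  
     ┠──────────────────────────┨  
     ┃....~~~~..................┃  
     ┃..........................┃  
     ┃..........................┃  
     ┃.............@............┃  
     ┃..............♣...♣.......┃  


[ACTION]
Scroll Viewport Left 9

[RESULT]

     ┠─────────────────────────────
     ┃$ python -c "print(2 + 2)"   
     ┃4                            
     ┃$ cat notes.txt              
     ┃key0 = value57               
     ┃key1 = value55               
     ┃key2 = value69               
     ┃key3 = value92               
     ┃key4 = value92               
     ┃key5 = value61               
     ┃key6 = value23               
     ┗┏━━━━━━━━━━━━━━━━━━━━━━━━━━┓━
      ┃ MapNavigator             ┃ 
      ┠──────────────────────────┨ 
      ┃....~~~~..................┃ 
      ┃..........................┃ 
      ┃..........................┃ 
      ┃.............@............┃ 
      ┃..............♣...♣.......┃ 


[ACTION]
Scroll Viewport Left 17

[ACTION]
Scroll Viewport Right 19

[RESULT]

   ┠─────────────────────────────┨ 
   ┃$ python -c "print(2 + 2)"   ┃ 
   ┃4                            ┃ 
   ┃$ cat notes.txt              ┃ 
   ┃key0 = value57               ┃ 
   ┃key1 = value55               ┃ 
   ┃key2 = value69               ┃ 
   ┃key3 = value92               ┃ 
   ┃key4 = value92               ┃ 
   ┃key5 = value61               ┃ 
   ┃key6 = value23               ┃ 
   ┗┏━━━━━━━━━━━━━━━━━━━━━━━━━━┓━┛ 
    ┃ MapNavigator             ┃   
    ┠──────────────────────────┨   
    ┃....~~~~..................┃   
    ┃..........................┃   
    ┃..........................┃   
    ┃.............@............┃   
    ┃..............♣...♣.......┃   


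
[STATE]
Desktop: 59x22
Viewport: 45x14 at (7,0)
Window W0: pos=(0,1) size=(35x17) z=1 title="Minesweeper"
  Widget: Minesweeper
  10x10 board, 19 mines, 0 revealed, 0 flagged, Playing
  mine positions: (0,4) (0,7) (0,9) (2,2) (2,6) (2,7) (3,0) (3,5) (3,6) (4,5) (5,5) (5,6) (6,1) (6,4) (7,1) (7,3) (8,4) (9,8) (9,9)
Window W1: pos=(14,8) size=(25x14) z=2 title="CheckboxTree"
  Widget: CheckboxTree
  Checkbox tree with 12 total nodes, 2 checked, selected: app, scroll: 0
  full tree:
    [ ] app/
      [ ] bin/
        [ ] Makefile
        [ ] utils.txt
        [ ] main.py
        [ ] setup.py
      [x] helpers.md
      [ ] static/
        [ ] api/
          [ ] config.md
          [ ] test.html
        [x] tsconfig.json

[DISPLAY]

                                             
━━━━━━━━━━━━━━━━━━━━━━━━━━━┓                 
weeper                     ┃                 
───────────────────────────┨                 
■■■■                       ┃                 
■■■■                       ┃                 
■■■■                       ┃                 
■■■■                       ┃                 
■■■■   ┏━━━━━━━━━━━━━━━━━━━━━━━┓             
■■■■   ┃ CheckboxTree          ┃             
■■■■   ┠───────────────────────┨             
■■■■   ┃>[-] app/              ┃             
■■■■   ┃   [ ] bin/            ┃             
■■■■   ┃     [ ] Makefile      ┃             


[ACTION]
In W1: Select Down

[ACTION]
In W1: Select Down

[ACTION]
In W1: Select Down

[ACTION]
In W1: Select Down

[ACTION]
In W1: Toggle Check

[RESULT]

                                             
━━━━━━━━━━━━━━━━━━━━━━━━━━━┓                 
weeper                     ┃                 
───────────────────────────┨                 
■■■■                       ┃                 
■■■■                       ┃                 
■■■■                       ┃                 
■■■■                       ┃                 
■■■■   ┏━━━━━━━━━━━━━━━━━━━━━━━┓             
■■■■   ┃ CheckboxTree          ┃             
■■■■   ┠───────────────────────┨             
■■■■   ┃ [-] app/              ┃             
■■■■   ┃   [-] bin/            ┃             
■■■■   ┃     [ ] Makefile      ┃             


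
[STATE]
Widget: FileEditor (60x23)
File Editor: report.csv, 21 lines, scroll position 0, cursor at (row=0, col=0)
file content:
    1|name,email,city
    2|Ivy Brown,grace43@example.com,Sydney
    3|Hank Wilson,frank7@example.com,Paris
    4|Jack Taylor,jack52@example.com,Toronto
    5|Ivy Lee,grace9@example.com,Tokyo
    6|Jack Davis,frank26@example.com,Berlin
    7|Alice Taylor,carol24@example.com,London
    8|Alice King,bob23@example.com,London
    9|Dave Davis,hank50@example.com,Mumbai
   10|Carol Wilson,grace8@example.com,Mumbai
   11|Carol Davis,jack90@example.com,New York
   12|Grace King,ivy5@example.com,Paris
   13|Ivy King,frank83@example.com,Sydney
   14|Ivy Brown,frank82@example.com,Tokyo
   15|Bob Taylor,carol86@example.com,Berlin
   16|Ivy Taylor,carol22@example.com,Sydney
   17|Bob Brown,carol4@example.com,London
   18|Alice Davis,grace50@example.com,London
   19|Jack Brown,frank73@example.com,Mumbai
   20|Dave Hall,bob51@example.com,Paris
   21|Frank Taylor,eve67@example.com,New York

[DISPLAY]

█ame,email,city                                            ▲
Ivy Brown,grace43@example.com,Sydney                       █
Hank Wilson,frank7@example.com,Paris                       ░
Jack Taylor,jack52@example.com,Toronto                     ░
Ivy Lee,grace9@example.com,Tokyo                           ░
Jack Davis,frank26@example.com,Berlin                      ░
Alice Taylor,carol24@example.com,London                    ░
Alice King,bob23@example.com,London                        ░
Dave Davis,hank50@example.com,Mumbai                       ░
Carol Wilson,grace8@example.com,Mumbai                     ░
Carol Davis,jack90@example.com,New York                    ░
Grace King,ivy5@example.com,Paris                          ░
Ivy King,frank83@example.com,Sydney                        ░
Ivy Brown,frank82@example.com,Tokyo                        ░
Bob Taylor,carol86@example.com,Berlin                      ░
Ivy Taylor,carol22@example.com,Sydney                      ░
Bob Brown,carol4@example.com,London                        ░
Alice Davis,grace50@example.com,London                     ░
Jack Brown,frank73@example.com,Mumbai                      ░
Dave Hall,bob51@example.com,Paris                          ░
Frank Taylor,eve67@example.com,New York                    ░
                                                           ░
                                                           ▼


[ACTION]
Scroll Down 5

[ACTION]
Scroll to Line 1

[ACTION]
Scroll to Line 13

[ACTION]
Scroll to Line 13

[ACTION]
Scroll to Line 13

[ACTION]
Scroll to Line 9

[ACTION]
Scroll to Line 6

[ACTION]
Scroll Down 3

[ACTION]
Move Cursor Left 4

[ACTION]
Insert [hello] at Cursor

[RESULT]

hello█ame,email,city                                       ▲
Ivy Brown,grace43@example.com,Sydney                       █
Hank Wilson,frank7@example.com,Paris                       ░
Jack Taylor,jack52@example.com,Toronto                     ░
Ivy Lee,grace9@example.com,Tokyo                           ░
Jack Davis,frank26@example.com,Berlin                      ░
Alice Taylor,carol24@example.com,London                    ░
Alice King,bob23@example.com,London                        ░
Dave Davis,hank50@example.com,Mumbai                       ░
Carol Wilson,grace8@example.com,Mumbai                     ░
Carol Davis,jack90@example.com,New York                    ░
Grace King,ivy5@example.com,Paris                          ░
Ivy King,frank83@example.com,Sydney                        ░
Ivy Brown,frank82@example.com,Tokyo                        ░
Bob Taylor,carol86@example.com,Berlin                      ░
Ivy Taylor,carol22@example.com,Sydney                      ░
Bob Brown,carol4@example.com,London                        ░
Alice Davis,grace50@example.com,London                     ░
Jack Brown,frank73@example.com,Mumbai                      ░
Dave Hall,bob51@example.com,Paris                          ░
Frank Taylor,eve67@example.com,New York                    ░
                                                           ░
                                                           ▼
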